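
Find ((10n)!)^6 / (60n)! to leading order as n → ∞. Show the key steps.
((10n)!)^6/(60n)! ~ ((2π·10n)^(5/2) / sqrt(6)) · 6^(−6·10n)  →  0

Write N = 10n. Stirling: N! ~ sqrt(2π N)(N/e)^N and (6N)! ~ sqrt(2π·6N)·(6N/e)^(6N).
  (N!)^6/(6N)! ~ (2π N)^(6/2) (N/e)^(6N) / [sqrt(2π·6N) (6N/e)^(6N)]
     = (2π N)^(6/2) / sqrt(2π·6N) · (N/(6N))^(6N)
     = (2π N)^((6−1)/2) / sqrt(6) · 6^(−6N).
Since 6^6 > 1, the factor 6^(−6N) decays exponentially, so the ratio → 0. Substituting N = 10n gives the stated form.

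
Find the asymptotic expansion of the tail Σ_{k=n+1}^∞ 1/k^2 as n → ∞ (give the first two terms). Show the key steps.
Σ_{k>n} 1/k^2 = 1/(1 · n) − 1/(2 · n^2) + O(1/n^3)

Compare to the integral: ∫_{n}^∞ x^(−2) dx = [−x^(−1)/1]_{n}^∞ = 1/((2−1)·n). The Euler-Maclaurin correction adds −f(n)/2 = −1/(2·n^2). Euler-Maclaurin then gives
  Σ_{k>n} 1/k^2 = ∫_{n}^∞ dx/x^2 − 1/(2·n^2) + O(1/n^3).
(Equivalently this is ζ(2) − Σ_{k≤n} 1/k^2.)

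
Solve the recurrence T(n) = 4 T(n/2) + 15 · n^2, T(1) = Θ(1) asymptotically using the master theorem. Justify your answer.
T(n) = Θ(n^2 log n)

log_2 4 = 2, and f(n) = 15 · n^2 = Θ(n^(log_2 4)). This is Case 2 of the master theorem: T(n) = Θ(f(n) · log n) = Θ(n^2 log n).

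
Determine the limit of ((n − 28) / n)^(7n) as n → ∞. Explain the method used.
lim = e^(−196)

Rewrite as (1 − 28/n)^(7n). By the standard limit (1 + x/n)^n → e^x, we have (1 − 28/n)^n → e^(−28), and raising to the 7th power gives e^(−196).
More precisely, ln[(1 − 28/n)^(7n)] = 7n · ln(1 − 28/n) = 7n · (-28/n + O(1/n^2)) = -196 + O(1/n) → -196.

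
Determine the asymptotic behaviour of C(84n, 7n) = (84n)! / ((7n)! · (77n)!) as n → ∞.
C(84n, 7n) ~ (8916100448256/285311670611)^(7n) · sqrt(6/(11π·7n))

Write N = 7n. Apply Stirling to each factorial:
  (12N)! ~ sqrt(2π·12N) · (12N/e)^(12N),
  N! ~ sqrt(2π N) · (N/e)^N,
  (11N)! ~ sqrt(2π·11N) · (11N/e)^(11N).
The exponential factors combine to (12N)^(12N) / (N^N · (11N)^(11N)) = 12^(12N)/11^(11N) = (12^12/11^11)^N = (8916100448256/285311670611)^N.
The square-root prefactors combine to sqrt(2π·12N) / (sqrt(2π N)·sqrt(2π·11N)) = sqrt(12 / (2π·11·N)) = sqrt(6/(11π·7n)).
Substituting N = 7n: C(84n, 7n) ~ (8916100448256/285311670611)^(7n) · sqrt(6/(11π·7n)).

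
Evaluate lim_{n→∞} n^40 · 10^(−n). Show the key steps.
lim = 0

Exponentials with base > 1 dominate every fixed polynomial: for any fixed c, n^c / 10^n → 0 as n → ∞ (e.g. by the ratio test, or by writing 10^n = e^(n ln 10) and noting e^(n ln 10) / n^c → ∞). Hence n^40 · 10^(−n) = n^40 / 10^n → 0.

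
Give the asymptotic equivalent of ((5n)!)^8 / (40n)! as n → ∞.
((5n)!)^8/(40n)! ~ ((2π·5n)^(7/2) / sqrt(8)) · 8^(−8·5n)  →  0

Write N = 5n. Stirling: N! ~ sqrt(2π N)(N/e)^N and (8N)! ~ sqrt(2π·8N)·(8N/e)^(8N).
  (N!)^8/(8N)! ~ (2π N)^(8/2) (N/e)^(8N) / [sqrt(2π·8N) (8N/e)^(8N)]
     = (2π N)^(8/2) / sqrt(2π·8N) · (N/(8N))^(8N)
     = (2π N)^((8−1)/2) / sqrt(8) · 8^(−8N).
Since 8^8 > 1, the factor 8^(−8N) decays exponentially, so the ratio → 0. Substituting N = 5n gives the stated form.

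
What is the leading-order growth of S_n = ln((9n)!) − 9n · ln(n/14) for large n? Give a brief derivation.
S_n ~ 9n · (ln 126 − 1) + O(ln n)

Stirling: ln((9n)!) = 9n ln(9n) − 9n + O(ln n).
  S_n = 9n ln(9n) − 9n − 9n ln(n/14) + O(ln n)
      = 9n ln(9n) − 9n ln n + 9n ln 14 − 9n + O(ln n)
      = 9n ln 9 + 9n ln 14 − 9n + O(ln n)
      = 9n (ln 126 − 1) + O(ln n).
Numerically ln(126) − 1 ≈ 3.8363.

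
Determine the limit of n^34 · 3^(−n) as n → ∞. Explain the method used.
lim = 0

Exponentials with base > 1 dominate every fixed polynomial: for any fixed c, n^c / 3^n → 0 as n → ∞ (e.g. by the ratio test, or by writing 3^n = e^(n ln 3) and noting e^(n ln 3) / n^c → ∞). Hence n^34 · 3^(−n) = n^34 / 3^n → 0.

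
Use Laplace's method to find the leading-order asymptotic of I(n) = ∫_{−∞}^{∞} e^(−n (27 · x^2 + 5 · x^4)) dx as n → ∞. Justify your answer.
I(n) ~ sqrt(π/(27n))

φ(x) = 27 · x^2 + 5 · x^4 has its unique global minimum at x* = 0 (since φ'(x) = 54x + 20x^3 = 0 only at x = 0 for real x with both coefficients positive, and φ → ∞ as |x| → ∞). At x* = 0, φ(0) = 0 and φ''(0) = 54. Laplace's method then gives
  I(n) ~ sqrt(2π / (n · φ''(0))) · e^(−n φ(0)) = sqrt(2π / (54n)) = sqrt(π/(27n)).
The 5 · x^4 term contributes only at subleading order (an O(1/n) relative correction).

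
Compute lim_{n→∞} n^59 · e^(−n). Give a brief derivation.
lim = 0

Exponentials with base > 1 dominate every fixed polynomial: for any fixed c, n^c / e^n → 0 as n → ∞ (e.g. by the ratio test, or since e^n grows faster than any power of n). Hence n^59 · e^(−n) = n^59 / e^n → 0.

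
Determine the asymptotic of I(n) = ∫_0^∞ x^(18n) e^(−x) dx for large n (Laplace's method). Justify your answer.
I(n) ~ sqrt(2π·18n) · (18n/e)^(18n)

Write the integrand as exp(18n ln x − x) and set f(x) = 18n ln x − x. Then f'(x) = 18n/x − 1 = 0 at x* = 18n, and f''(x*) = −18n/x*^2 = −1/(18n). Laplace's method (interior maximum) gives
  I(n) ~ e^(f(x*)) · sqrt(2π / |f''(x*)|)
        = exp(18n ln(18n) − 18n) · sqrt(2π · 18n)
        = (18n)^(18n) e^(−18n) · sqrt(2π·18n)
        = sqrt(2π·18n) · (18n/e)^(18n).
This matches Γ(18n+1) with Stirling applied to Γ.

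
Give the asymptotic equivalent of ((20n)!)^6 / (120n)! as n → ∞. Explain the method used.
((20n)!)^6/(120n)! ~ ((2π·20n)^(5/2) / sqrt(6)) · 6^(−6·20n)  →  0

Write N = 20n. Stirling: N! ~ sqrt(2π N)(N/e)^N and (6N)! ~ sqrt(2π·6N)·(6N/e)^(6N).
  (N!)^6/(6N)! ~ (2π N)^(6/2) (N/e)^(6N) / [sqrt(2π·6N) (6N/e)^(6N)]
     = (2π N)^(6/2) / sqrt(2π·6N) · (N/(6N))^(6N)
     = (2π N)^((6−1)/2) / sqrt(6) · 6^(−6N).
Since 6^6 > 1, the factor 6^(−6N) decays exponentially, so the ratio → 0. Substituting N = 20n gives the stated form.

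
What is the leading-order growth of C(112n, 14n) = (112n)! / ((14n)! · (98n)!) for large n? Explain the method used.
C(112n, 14n) ~ (16777216/823543)^(14n) · sqrt(4/(7π·14n))

Write N = 14n. Apply Stirling to each factorial:
  (8N)! ~ sqrt(2π·8N) · (8N/e)^(8N),
  N! ~ sqrt(2π N) · (N/e)^N,
  (7N)! ~ sqrt(2π·7N) · (7N/e)^(7N).
The exponential factors combine to (8N)^(8N) / (N^N · (7N)^(7N)) = 8^(8N)/7^(7N) = (8^8/7^7)^N = (16777216/823543)^N.
The square-root prefactors combine to sqrt(2π·8N) / (sqrt(2π N)·sqrt(2π·7N)) = sqrt(8 / (2π·7·N)) = sqrt(4/(7π·14n)).
Substituting N = 14n: C(112n, 14n) ~ (16777216/823543)^(14n) · sqrt(4/(7π·14n)).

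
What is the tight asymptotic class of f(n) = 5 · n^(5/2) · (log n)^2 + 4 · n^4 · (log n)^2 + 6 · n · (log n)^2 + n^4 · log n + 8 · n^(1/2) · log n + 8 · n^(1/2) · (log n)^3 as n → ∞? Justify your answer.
f(n) ∈ Θ(n^4 · (log n)^2)

Compare the terms by growth order. For large n, n^a · (log n)^b dominates n^a' · (log n)^b' iff a > a', or (a = a' and b > b'). Ranking the 6 terms shows the dominant one is 4 · n^4 · (log n)^2. Hence f(n) ∈ Θ(n^4 · (log n)^2).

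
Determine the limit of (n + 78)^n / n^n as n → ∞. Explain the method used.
lim = e^78

Rewrite as (1 + 78/n)^(n). By the standard limit (1 + x/n)^n → e^x, we have (1 + 78/n)^n → e^78, and raising to the 1st power gives e^78.
More precisely, ln[(1 + 78/n)^(n)] = n · ln(1 + 78/n) = n · (78/n + O(1/n^2)) = 78 + O(1/n) → 78.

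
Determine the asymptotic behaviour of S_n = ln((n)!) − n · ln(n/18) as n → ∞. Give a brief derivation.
S_n ~ n · (ln 18 − 1) + O(ln n)

Stirling: ln((n)!) = n ln(n) − n + O(ln n).
  S_n = n ln(n) − n − n ln(n/18) + O(ln n)
      = n ln(n) − n ln n + n ln 18 − n + O(ln n)
      = n ln 18 − n + O(ln n)
      = n (ln 18 − 1) + O(ln n).
Numerically ln(18) − 1 ≈ 1.8904.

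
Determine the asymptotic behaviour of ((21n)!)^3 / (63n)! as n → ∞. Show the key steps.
((21n)!)^3/(63n)! ~ ((2π·21n)^(2/2) / sqrt(3)) · 3^(−3·21n)  →  0

Write N = 21n. Stirling: N! ~ sqrt(2π N)(N/e)^N and (3N)! ~ sqrt(2π·3N)·(3N/e)^(3N).
  (N!)^3/(3N)! ~ (2π N)^(3/2) (N/e)^(3N) / [sqrt(2π·3N) (3N/e)^(3N)]
     = (2π N)^(3/2) / sqrt(2π·3N) · (N/(3N))^(3N)
     = (2π N)^((3−1)/2) / sqrt(3) · 3^(−3N).
Since 3^3 > 1, the factor 3^(−3N) decays exponentially, so the ratio → 0. Substituting N = 21n gives the stated form.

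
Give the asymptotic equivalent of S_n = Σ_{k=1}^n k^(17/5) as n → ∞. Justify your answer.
S_n ~ (5/22) · n^(22/5)

Integral comparison: Σ_{k=1}^n k^(17/5) = ∫_0^n x^(17/5) dx + O(n^(17/5)). The integral is n^(1 + 17/5) / (1 + 17/5) = n^((17+5)/5) / ((17+5)/5) = (5/22) · n^(22/5).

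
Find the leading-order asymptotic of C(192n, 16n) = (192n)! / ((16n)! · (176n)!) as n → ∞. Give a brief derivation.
C(192n, 16n) ~ (8916100448256/285311670611)^(16n) · sqrt(6/(11π·16n))

Write N = 16n. Apply Stirling to each factorial:
  (12N)! ~ sqrt(2π·12N) · (12N/e)^(12N),
  N! ~ sqrt(2π N) · (N/e)^N,
  (11N)! ~ sqrt(2π·11N) · (11N/e)^(11N).
The exponential factors combine to (12N)^(12N) / (N^N · (11N)^(11N)) = 12^(12N)/11^(11N) = (12^12/11^11)^N = (8916100448256/285311670611)^N.
The square-root prefactors combine to sqrt(2π·12N) / (sqrt(2π N)·sqrt(2π·11N)) = sqrt(12 / (2π·11·N)) = sqrt(6/(11π·16n)).
Substituting N = 16n: C(192n, 16n) ~ (8916100448256/285311670611)^(16n) · sqrt(6/(11π·16n)).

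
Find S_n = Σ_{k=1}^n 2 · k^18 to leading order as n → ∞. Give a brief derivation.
S_n ~ 2 · n^19 / 19

By integral comparison (Euler-Maclaurin), Σ_{k=1}^n 2 · k^18 = 2 · ∫_0^n x^18 dx + O(n^18) = 2 · n^19/19 + O(n^18). (Equivalently, Faulhaber's formula gives the same leading term.)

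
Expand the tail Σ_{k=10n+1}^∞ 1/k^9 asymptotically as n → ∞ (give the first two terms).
Σ_{k>10n} 1/k^9 = 1/(8 · (10n)^8) − 1/(2 · (10n)^9) + O(1/(10n)^10)

Compare to the integral: ∫_{10n}^∞ x^(−9) dx = [−x^(−8)/8]_{10n}^∞ = 1/((9−1)·(10n)^8). The Euler-Maclaurin correction adds −f(10n)/2 = −1/(2·(10n)^9). Euler-Maclaurin then gives
  Σ_{k>10n} 1/k^9 = ∫_{10n}^∞ dx/x^9 − 1/(2·(10n)^9) + O(1/(10n)^10).
(Equivalently this is ζ(9) − Σ_{k≤10n} 1/k^9.)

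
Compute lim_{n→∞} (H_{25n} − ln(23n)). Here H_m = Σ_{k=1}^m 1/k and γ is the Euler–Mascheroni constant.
lim = ln(25/23) + γ

By Euler-Maclaurin, H_m = ln m + γ + O(1/m). So
  H_{25n} − ln(23n) = ln(25n) + γ − ln(23n) + O(1/n)
                       = ln(25/23) + γ + O(1/n).
Hence the limit is ln(25/23) + γ.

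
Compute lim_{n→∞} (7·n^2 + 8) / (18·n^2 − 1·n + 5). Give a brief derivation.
lim = 7/18

For large n the leading n^2 terms dominate both numerator and denominator. Dividing top and bottom by n^2, every other term tends to 0, leaving 7/18.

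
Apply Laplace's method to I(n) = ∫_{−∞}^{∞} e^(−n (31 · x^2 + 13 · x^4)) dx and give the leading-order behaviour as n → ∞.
I(n) ~ sqrt(π/(31n))

φ(x) = 31 · x^2 + 13 · x^4 has its unique global minimum at x* = 0 (since φ'(x) = 62x + 52x^3 = 0 only at x = 0 for real x with both coefficients positive, and φ → ∞ as |x| → ∞). At x* = 0, φ(0) = 0 and φ''(0) = 62. Laplace's method then gives
  I(n) ~ sqrt(2π / (n · φ''(0))) · e^(−n φ(0)) = sqrt(2π / (62n)) = sqrt(π/(31n)).
The 13 · x^4 term contributes only at subleading order (an O(1/n) relative correction).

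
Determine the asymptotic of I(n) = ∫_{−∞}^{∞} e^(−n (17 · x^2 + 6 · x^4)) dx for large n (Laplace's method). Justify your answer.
I(n) ~ sqrt(π/(17n))

φ(x) = 17 · x^2 + 6 · x^4 has its unique global minimum at x* = 0 (since φ'(x) = 34x + 24x^3 = 0 only at x = 0 for real x with both coefficients positive, and φ → ∞ as |x| → ∞). At x* = 0, φ(0) = 0 and φ''(0) = 34. Laplace's method then gives
  I(n) ~ sqrt(2π / (n · φ''(0))) · e^(−n φ(0)) = sqrt(2π / (34n)) = sqrt(π/(17n)).
The 6 · x^4 term contributes only at subleading order (an O(1/n) relative correction).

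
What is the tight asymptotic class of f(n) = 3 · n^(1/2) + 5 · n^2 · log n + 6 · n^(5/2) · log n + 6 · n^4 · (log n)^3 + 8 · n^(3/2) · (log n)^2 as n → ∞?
f(n) ∈ Θ(n^4 · (log n)^3)

Compare the terms by growth order. For large n, n^a · (log n)^b dominates n^a' · (log n)^b' iff a > a', or (a = a' and b > b'). Ranking the 5 terms shows the dominant one is 6 · n^4 · (log n)^3. Hence f(n) ∈ Θ(n^4 · (log n)^3).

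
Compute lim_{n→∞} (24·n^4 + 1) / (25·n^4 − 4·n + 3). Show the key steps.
lim = 24/25

For large n the leading n^4 terms dominate both numerator and denominator. Dividing top and bottom by n^4, every other term tends to 0, leaving 24/25.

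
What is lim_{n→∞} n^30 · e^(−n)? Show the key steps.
lim = 0

Exponentials with base > 1 dominate every fixed polynomial: for any fixed c, n^c / e^n → 0 as n → ∞ (e.g. by the ratio test, or since e^n grows faster than any power of n). Hence n^30 · e^(−n) = n^30 / e^n → 0.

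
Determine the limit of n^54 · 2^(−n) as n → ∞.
lim = 0

Exponentials with base > 1 dominate every fixed polynomial: for any fixed c, n^c / 2^n → 0 as n → ∞ (e.g. by the ratio test, or by writing 2^n = e^(n ln 2) and noting e^(n ln 2) / n^c → ∞). Hence n^54 · 2^(−n) = n^54 / 2^n → 0.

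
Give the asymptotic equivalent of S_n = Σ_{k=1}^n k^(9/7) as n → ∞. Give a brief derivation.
S_n ~ (7/16) · n^(16/7)

Integral comparison: Σ_{k=1}^n k^(9/7) = ∫_0^n x^(9/7) dx + O(n^(9/7)). The integral is n^(1 + 9/7) / (1 + 9/7) = n^((9+7)/7) / ((9+7)/7) = (7/16) · n^(16/7).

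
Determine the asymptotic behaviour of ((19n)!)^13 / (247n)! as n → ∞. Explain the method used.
((19n)!)^13/(247n)! ~ ((2π·19n)^(12/2) / sqrt(13)) · 13^(−13·19n)  →  0

Write N = 19n. Stirling: N! ~ sqrt(2π N)(N/e)^N and (13N)! ~ sqrt(2π·13N)·(13N/e)^(13N).
  (N!)^13/(13N)! ~ (2π N)^(13/2) (N/e)^(13N) / [sqrt(2π·13N) (13N/e)^(13N)]
     = (2π N)^(13/2) / sqrt(2π·13N) · (N/(13N))^(13N)
     = (2π N)^((13−1)/2) / sqrt(13) · 13^(−13N).
Since 13^13 > 1, the factor 13^(−13N) decays exponentially, so the ratio → 0. Substituting N = 19n gives the stated form.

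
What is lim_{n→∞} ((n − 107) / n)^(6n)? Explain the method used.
lim = e^(−642)

Rewrite as (1 − 107/n)^(6n). By the standard limit (1 + x/n)^n → e^x, we have (1 − 107/n)^n → e^(−107), and raising to the 6th power gives e^(−642).
More precisely, ln[(1 − 107/n)^(6n)] = 6n · ln(1 − 107/n) = 6n · (-107/n + O(1/n^2)) = -642 + O(1/n) → -642.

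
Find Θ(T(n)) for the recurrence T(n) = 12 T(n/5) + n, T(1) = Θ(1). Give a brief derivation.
T(n) = Θ(n^(log_5 12))

Master theorem: compare f(n) = n to n^(log_5 12) where log_5 12 ≈ 1.544. Since 1 < log_5 12, we have f(n) = O(n^(log_5 12 − ε)) for some ε > 0 — Case 1. Hence T(n) = Θ(n^(log_5 12)).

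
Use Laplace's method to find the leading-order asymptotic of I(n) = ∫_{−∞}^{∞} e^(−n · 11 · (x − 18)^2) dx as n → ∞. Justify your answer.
I(n) = sqrt(π/(11n))

Here φ(x) = 11 · (x − 18)^2 has its unique minimum at x* = 18 with φ(x*) = 0 and φ''(x*) = 22. Laplace's method gives
  I(n) ~ e^(−n φ(x*)) · sqrt(2π / (n · φ''(x*))) = sqrt(2π / (22n)) = sqrt(π/(11n)).
This is exact: substituting u = (x − 18)·sqrt(11n) gives I(n) = (1/sqrt(11n)) ∫_{−∞}^{∞} e^(−u^2) du = sqrt(π/(11n)).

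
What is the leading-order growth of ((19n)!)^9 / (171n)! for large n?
((19n)!)^9/(171n)! ~ ((2π·19n)^(8/2) / 3) · 9^(−9·19n)  →  0

Write N = 19n. Stirling: N! ~ sqrt(2π N)(N/e)^N and (9N)! ~ sqrt(2π·9N)·(9N/e)^(9N).
  (N!)^9/(9N)! ~ (2π N)^(9/2) (N/e)^(9N) / [sqrt(2π·9N) (9N/e)^(9N)]
     = (2π N)^(9/2) / sqrt(2π·9N) · (N/(9N))^(9N)
     = (2π N)^((9−1)/2) / 3 · 9^(−9N).
Since 9^9 > 1, the factor 9^(−9N) decays exponentially, so the ratio → 0. Substituting N = 19n gives the stated form.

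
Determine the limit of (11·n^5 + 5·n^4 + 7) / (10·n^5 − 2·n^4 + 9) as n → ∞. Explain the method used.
lim = 11/10

For large n the leading n^5 terms dominate both numerator and denominator. Dividing top and bottom by n^5, every other term tends to 0, leaving 11/10.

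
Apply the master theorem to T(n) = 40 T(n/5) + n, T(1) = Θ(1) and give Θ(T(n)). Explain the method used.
T(n) = Θ(n^(log_5 40))

Master theorem: compare f(n) = n to n^(log_5 40) where log_5 40 ≈ 2.292. Since 1 < log_5 40, we have f(n) = O(n^(log_5 40 − ε)) for some ε > 0 — Case 1. Hence T(n) = Θ(n^(log_5 40)).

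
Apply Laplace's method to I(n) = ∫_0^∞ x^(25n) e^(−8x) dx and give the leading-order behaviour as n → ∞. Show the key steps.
I(n) ~ (sqrt(2π·25n) / 8) · (25n/(8e))^(25n)

Write the integrand as exp(25n ln x − 8x) and set f(x) = 25n ln x − 8x. Then f'(x) = 25n/x − 8 = 0 at x* = 25n/8, and f''(x*) = −25n/x*^2 = −8^2/(25n). Laplace's method (interior maximum) gives
  I(n) ~ e^(f(x*)) · sqrt(2π / |f''(x*)|)
        = exp(25n ln(25n/8) − 25n) · sqrt(2π · 25n / 8^2)
        = (25n/8)^(25n) e^(−25n) · sqrt(2π·25n) / 8
        = (sqrt(2π·25n) / 8) · (25n/(8e))^(25n).
This matches Γ(25n+1)/8^(25n+1) with Stirling applied to Γ.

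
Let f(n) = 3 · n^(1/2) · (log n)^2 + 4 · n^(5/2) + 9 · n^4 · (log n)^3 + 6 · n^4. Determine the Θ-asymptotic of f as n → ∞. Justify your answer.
f(n) ∈ Θ(n^4 · (log n)^3)

Compare the terms by growth order. For large n, n^a · (log n)^b dominates n^a' · (log n)^b' iff a > a', or (a = a' and b > b'). Ranking the 4 terms shows the dominant one is 9 · n^4 · (log n)^3. Hence f(n) ∈ Θ(n^4 · (log n)^3).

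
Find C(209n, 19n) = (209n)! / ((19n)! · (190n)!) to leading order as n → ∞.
C(209n, 19n) ~ (285311670611/10000000000)^(19n) · sqrt(11/(20π·19n))

Write N = 19n. Apply Stirling to each factorial:
  (11N)! ~ sqrt(2π·11N) · (11N/e)^(11N),
  N! ~ sqrt(2π N) · (N/e)^N,
  (10N)! ~ sqrt(2π·10N) · (10N/e)^(10N).
The exponential factors combine to (11N)^(11N) / (N^N · (10N)^(10N)) = 11^(11N)/10^(10N) = (11^11/10^10)^N = (285311670611/10000000000)^N.
The square-root prefactors combine to sqrt(2π·11N) / (sqrt(2π N)·sqrt(2π·10N)) = sqrt(11 / (2π·10·N)) = sqrt(11/(20π·19n)).
Substituting N = 19n: C(209n, 19n) ~ (285311670611/10000000000)^(19n) · sqrt(11/(20π·19n)).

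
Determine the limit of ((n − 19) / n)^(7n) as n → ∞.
lim = e^(−133)

Rewrite as (1 − 19/n)^(7n). By the standard limit (1 + x/n)^n → e^x, we have (1 − 19/n)^n → e^(−19), and raising to the 7th power gives e^(−133).
More precisely, ln[(1 − 19/n)^(7n)] = 7n · ln(1 − 19/n) = 7n · (-19/n + O(1/n^2)) = -133 + O(1/n) → -133.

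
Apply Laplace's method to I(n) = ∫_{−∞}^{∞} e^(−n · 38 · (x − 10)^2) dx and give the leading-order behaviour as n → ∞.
I(n) = sqrt(π/(38n))

Here φ(x) = 38 · (x − 10)^2 has its unique minimum at x* = 10 with φ(x*) = 0 and φ''(x*) = 76. Laplace's method gives
  I(n) ~ e^(−n φ(x*)) · sqrt(2π / (n · φ''(x*))) = sqrt(2π / (76n)) = sqrt(π/(38n)).
This is exact: substituting u = (x − 10)·sqrt(38n) gives I(n) = (1/sqrt(38n)) ∫_{−∞}^{∞} e^(−u^2) du = sqrt(π/(38n)).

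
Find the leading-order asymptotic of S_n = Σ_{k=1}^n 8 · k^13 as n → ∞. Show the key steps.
S_n ~ 4 · n^14 / 7

By integral comparison (Euler-Maclaurin), Σ_{k=1}^n 8 · k^13 = 8 · ∫_0^n x^13 dx + O(n^13) = 8 · n^14/14 = 4 · n^14 / 7 + O(n^13). (Equivalently, Faulhaber's formula gives the same leading term.)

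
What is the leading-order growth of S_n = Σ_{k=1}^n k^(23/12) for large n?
S_n ~ (12/35) · n^(35/12)

Integral comparison: Σ_{k=1}^n k^(23/12) = ∫_0^n x^(23/12) dx + O(n^(23/12)). The integral is n^(1 + 23/12) / (1 + 23/12) = n^((23+12)/12) / ((23+12)/12) = (12/35) · n^(35/12).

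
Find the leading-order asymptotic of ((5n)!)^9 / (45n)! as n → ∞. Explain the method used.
((5n)!)^9/(45n)! ~ ((2π·5n)^(8/2) / 3) · 9^(−9·5n)  →  0

Write N = 5n. Stirling: N! ~ sqrt(2π N)(N/e)^N and (9N)! ~ sqrt(2π·9N)·(9N/e)^(9N).
  (N!)^9/(9N)! ~ (2π N)^(9/2) (N/e)^(9N) / [sqrt(2π·9N) (9N/e)^(9N)]
     = (2π N)^(9/2) / sqrt(2π·9N) · (N/(9N))^(9N)
     = (2π N)^((9−1)/2) / 3 · 9^(−9N).
Since 9^9 > 1, the factor 9^(−9N) decays exponentially, so the ratio → 0. Substituting N = 5n gives the stated form.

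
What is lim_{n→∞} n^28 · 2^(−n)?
lim = 0

Exponentials with base > 1 dominate every fixed polynomial: for any fixed c, n^c / 2^n → 0 as n → ∞ (e.g. by the ratio test, or by writing 2^n = e^(n ln 2) and noting e^(n ln 2) / n^c → ∞). Hence n^28 · 2^(−n) = n^28 / 2^n → 0.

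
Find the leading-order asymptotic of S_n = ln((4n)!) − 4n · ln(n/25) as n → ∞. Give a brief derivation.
S_n ~ 4n · (ln 100 − 1) + O(ln n)

Stirling: ln((4n)!) = 4n ln(4n) − 4n + O(ln n).
  S_n = 4n ln(4n) − 4n − 4n ln(n/25) + O(ln n)
      = 4n ln(4n) − 4n ln n + 4n ln 25 − 4n + O(ln n)
      = 4n ln 4 + 4n ln 25 − 4n + O(ln n)
      = 4n (ln 100 − 1) + O(ln n).
Numerically ln(100) − 1 ≈ 3.6052.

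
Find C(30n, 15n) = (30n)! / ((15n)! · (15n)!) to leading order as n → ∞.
C(30n, 15n) ~ (4)^(15n) · sqrt(1/(π·15n))

Write N = 15n. Apply Stirling to each factorial:
  (2N)! ~ sqrt(2π·2N) · (2N/e)^(2N),
  N! ~ sqrt(2π N) · (N/e)^N,
  (1N)! ~ sqrt(2π·1N) · (1N/e)^(1N).
The exponential factors combine to (2N)^(2N) / (N^N · (1N)^(1N)) = 2^(2N)/1^(1N) = (2^2/1^1)^N = (4)^N.
The square-root prefactors combine to sqrt(2π·2N) / (sqrt(2π N)·sqrt(2π·1N)) = sqrt(2 / (2π·1·N)) = sqrt(1/(π·15n)).
Substituting N = 15n: C(30n, 15n) ~ (4)^(15n) · sqrt(1/(π·15n)).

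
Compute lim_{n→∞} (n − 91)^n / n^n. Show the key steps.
lim = e^(−91)

Rewrite as (1 − 91/n)^(n). By the standard limit (1 + x/n)^n → e^x, we have (1 − 91/n)^n → e^(−91), and raising to the 1st power gives e^(−91).
More precisely, ln[(1 − 91/n)^(n)] = n · ln(1 − 91/n) = n · (-91/n + O(1/n^2)) = -91 + O(1/n) → -91.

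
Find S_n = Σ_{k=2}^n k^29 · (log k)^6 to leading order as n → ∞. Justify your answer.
S_n ~ n^30 · (log n)^6 / 30

By integral comparison, S_n = ∫_1^n x^29 · (log x)^6 dx + O(n^29 · (log n)^6). For the integral, the leading term of ∫_1^n x^29 (log x)^6 dx is n^30/30 · (log n)^6 (by repeated integration by parts; each step lowers the log-exponent and produces a relatively O(1/log n) correction). Hence S_n ~ n^30 · (log n)^6 / 30.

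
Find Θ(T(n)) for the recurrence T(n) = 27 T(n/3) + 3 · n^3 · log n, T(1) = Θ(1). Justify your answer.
T(n) = Θ(n^3 · (log n)^2)

Here log_3 27 = 3 and f(n) = 3 · n^3 · log n = Θ(n^(log_3 27) · (log n)^1). This is the extended Case 2 of the master theorem (f matches the critical exponent up to log factors), giving T(n) = Θ(n^(log_3 27) · (log n)^(1+1)) = Θ(n^3 · (log n)^2).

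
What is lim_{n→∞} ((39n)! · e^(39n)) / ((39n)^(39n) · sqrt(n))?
lim = sqrt(2π·39)

Stirling: (39n)! ~ sqrt(2π·39n) · (39n/e)^(39n). Hence
  (39n)! · e^(39n) / (39n)^(39n) ~ sqrt(2π·39n).
Dividing by sqrt(n): sqrt(2π·39n) / sqrt(n) = sqrt(2π·39) · n^((1−1)/2), so the limit is sqrt(2π·39).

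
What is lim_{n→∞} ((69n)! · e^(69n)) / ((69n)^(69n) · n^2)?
lim = 0

Stirling: (69n)! ~ sqrt(2π·69n) · (69n/e)^(69n). Hence
  (69n)! · e^(69n) / (69n)^(69n) ~ sqrt(2π·69n).
Dividing by n^2: sqrt(2π·69n) / n^2 = sqrt(2π·69) · n^((1−4)/2), so the expression behaves like sqrt(2π·69) · n^((1−4)/2) → 0.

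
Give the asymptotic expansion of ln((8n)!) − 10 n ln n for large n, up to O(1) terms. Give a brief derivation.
ln((8n)!) − 10 n ln n = −2 n ln n + 8(ln 8 − 1) n + (1/2) ln(2π·8n) + O(1/n)

Stirling: ln((8n)!) = 8n ln(8n) − 8n + (1/2) ln(2π·8n) + O(1/n).
Expand 8n ln(8n) = 8n (ln n + ln 8) = 8n ln n + 8n ln 8.
Subtract 10n ln n: leading term is (8 − 10) n ln n = −2 n ln n. The next term is 8n ln 8 − 8n = 8(ln 8 − 1) n. Then the (1/2) ln(2π·8n) correction.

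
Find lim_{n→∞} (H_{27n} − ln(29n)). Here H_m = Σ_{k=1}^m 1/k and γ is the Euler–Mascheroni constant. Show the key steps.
lim = ln(27/29) + γ

By Euler-Maclaurin, H_m = ln m + γ + O(1/m). So
  H_{27n} − ln(29n) = ln(27n) + γ − ln(29n) + O(1/n)
                       = ln(27/29) + γ + O(1/n).
Hence the limit is ln(27/29) + γ.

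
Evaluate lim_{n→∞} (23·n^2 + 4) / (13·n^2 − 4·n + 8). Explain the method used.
lim = 23/13

For large n the leading n^2 terms dominate both numerator and denominator. Dividing top and bottom by n^2, every other term tends to 0, leaving 23/13.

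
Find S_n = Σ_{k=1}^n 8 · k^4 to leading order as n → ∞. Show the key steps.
S_n ~ 8 · n^5 / 5

By integral comparison (Euler-Maclaurin), Σ_{k=1}^n 8 · k^4 = 8 · ∫_0^n x^4 dx + O(n^4) = 8 · n^5/5 + O(n^4). (Equivalently, Faulhaber's formula gives the same leading term.)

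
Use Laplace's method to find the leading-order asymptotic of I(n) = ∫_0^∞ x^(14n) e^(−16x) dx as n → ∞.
I(n) ~ (sqrt(2π·14n) / 16) · (14n/(16e))^(14n)

Write the integrand as exp(14n ln x − 16x) and set f(x) = 14n ln x − 16x. Then f'(x) = 14n/x − 16 = 0 at x* = 14n/16, and f''(x*) = −14n/x*^2 = −16^2/(14n). Laplace's method (interior maximum) gives
  I(n) ~ e^(f(x*)) · sqrt(2π / |f''(x*)|)
        = exp(14n ln(14n/16) − 14n) · sqrt(2π · 14n / 16^2)
        = (14n/16)^(14n) e^(−14n) · sqrt(2π·14n) / 16
        = (sqrt(2π·14n) / 16) · (14n/(16e))^(14n).
This matches Γ(14n+1)/16^(14n+1) with Stirling applied to Γ.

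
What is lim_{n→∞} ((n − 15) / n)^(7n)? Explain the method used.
lim = e^(−105)

Rewrite as (1 − 15/n)^(7n). By the standard limit (1 + x/n)^n → e^x, we have (1 − 15/n)^n → e^(−15), and raising to the 7th power gives e^(−105).
More precisely, ln[(1 − 15/n)^(7n)] = 7n · ln(1 − 15/n) = 7n · (-15/n + O(1/n^2)) = -105 + O(1/n) → -105.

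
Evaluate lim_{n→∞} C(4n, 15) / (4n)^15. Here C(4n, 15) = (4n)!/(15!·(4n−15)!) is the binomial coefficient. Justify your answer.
lim = 1/15! = 1/1307674368000

With N = 4n → ∞: C(N, 15) / N^15 = [N(N−1)…(N−14)] / (15! · N^15) = (1/15!) · 1 · (1 − 1/(4n)) · … · (1 − 14/(4n)). Each factor → 1 as N → ∞, so the limit is 1/15! = 1/1307674368000.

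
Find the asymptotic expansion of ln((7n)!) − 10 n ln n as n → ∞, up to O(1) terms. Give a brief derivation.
ln((7n)!) − 10 n ln n = −3 n ln n + 7(ln 7 − 1) n + (1/2) ln(2π·7n) + O(1/n)

Stirling: ln((7n)!) = 7n ln(7n) − 7n + (1/2) ln(2π·7n) + O(1/n).
Expand 7n ln(7n) = 7n (ln n + ln 7) = 7n ln n + 7n ln 7.
Subtract 10n ln n: leading term is (7 − 10) n ln n = −3 n ln n. The next term is 7n ln 7 − 7n = 7(ln 7 − 1) n. Then the (1/2) ln(2π·7n) correction.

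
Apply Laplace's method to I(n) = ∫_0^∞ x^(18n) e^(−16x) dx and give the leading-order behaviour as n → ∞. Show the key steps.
I(n) ~ (sqrt(2π·18n) / 16) · (18n/(16e))^(18n)

Write the integrand as exp(18n ln x − 16x) and set f(x) = 18n ln x − 16x. Then f'(x) = 18n/x − 16 = 0 at x* = 18n/16, and f''(x*) = −18n/x*^2 = −16^2/(18n). Laplace's method (interior maximum) gives
  I(n) ~ e^(f(x*)) · sqrt(2π / |f''(x*)|)
        = exp(18n ln(18n/16) − 18n) · sqrt(2π · 18n / 16^2)
        = (18n/16)^(18n) e^(−18n) · sqrt(2π·18n) / 16
        = (sqrt(2π·18n) / 16) · (18n/(16e))^(18n).
This matches Γ(18n+1)/16^(18n+1) with Stirling applied to Γ.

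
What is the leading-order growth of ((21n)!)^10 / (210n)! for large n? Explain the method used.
((21n)!)^10/(210n)! ~ ((2π·21n)^(9/2) / sqrt(10)) · 10^(−10·21n)  →  0

Write N = 21n. Stirling: N! ~ sqrt(2π N)(N/e)^N and (10N)! ~ sqrt(2π·10N)·(10N/e)^(10N).
  (N!)^10/(10N)! ~ (2π N)^(10/2) (N/e)^(10N) / [sqrt(2π·10N) (10N/e)^(10N)]
     = (2π N)^(10/2) / sqrt(2π·10N) · (N/(10N))^(10N)
     = (2π N)^((10−1)/2) / sqrt(10) · 10^(−10N).
Since 10^10 > 1, the factor 10^(−10N) decays exponentially, so the ratio → 0. Substituting N = 21n gives the stated form.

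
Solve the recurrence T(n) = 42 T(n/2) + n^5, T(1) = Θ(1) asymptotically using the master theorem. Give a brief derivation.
T(n) = Θ(n^(log_2 42))

Master theorem: compare f(n) = n^5 to n^(log_2 42) where log_2 42 ≈ 5.392. Since 5 < log_2 42, we have f(n) = O(n^(log_2 42 − ε)) for some ε > 0 — Case 1. Hence T(n) = Θ(n^(log_2 42)).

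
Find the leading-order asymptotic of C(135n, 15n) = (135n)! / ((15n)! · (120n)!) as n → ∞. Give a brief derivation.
C(135n, 15n) ~ (387420489/16777216)^(15n) · sqrt(9/(16π·15n))

Write N = 15n. Apply Stirling to each factorial:
  (9N)! ~ sqrt(2π·9N) · (9N/e)^(9N),
  N! ~ sqrt(2π N) · (N/e)^N,
  (8N)! ~ sqrt(2π·8N) · (8N/e)^(8N).
The exponential factors combine to (9N)^(9N) / (N^N · (8N)^(8N)) = 9^(9N)/8^(8N) = (9^9/8^8)^N = (387420489/16777216)^N.
The square-root prefactors combine to sqrt(2π·9N) / (sqrt(2π N)·sqrt(2π·8N)) = sqrt(9 / (2π·8·N)) = sqrt(9/(16π·15n)).
Substituting N = 15n: C(135n, 15n) ~ (387420489/16777216)^(15n) · sqrt(9/(16π·15n)).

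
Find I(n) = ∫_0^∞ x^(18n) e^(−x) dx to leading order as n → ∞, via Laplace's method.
I(n) ~ sqrt(2π·18n) · (18n/e)^(18n)

Write the integrand as exp(18n ln x − x) and set f(x) = 18n ln x − x. Then f'(x) = 18n/x − 1 = 0 at x* = 18n, and f''(x*) = −18n/x*^2 = −1/(18n). Laplace's method (interior maximum) gives
  I(n) ~ e^(f(x*)) · sqrt(2π / |f''(x*)|)
        = exp(18n ln(18n) − 18n) · sqrt(2π · 18n)
        = (18n)^(18n) e^(−18n) · sqrt(2π·18n)
        = sqrt(2π·18n) · (18n/e)^(18n).
This matches Γ(18n+1) with Stirling applied to Γ.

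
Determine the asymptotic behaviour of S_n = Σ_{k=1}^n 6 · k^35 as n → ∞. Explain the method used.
S_n ~ n^36 / 6

By integral comparison (Euler-Maclaurin), Σ_{k=1}^n 6 · k^35 = 6 · ∫_0^n x^35 dx + O(n^35) = 6 · n^36/36 = n^36 / 6 + O(n^35). (Equivalently, Faulhaber's formula gives the same leading term.)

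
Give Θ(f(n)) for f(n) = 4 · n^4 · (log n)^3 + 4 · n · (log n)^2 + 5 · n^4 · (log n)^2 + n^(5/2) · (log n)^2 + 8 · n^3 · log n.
f(n) ∈ Θ(n^4 · (log n)^3)

Compare the terms by growth order. For large n, n^a · (log n)^b dominates n^a' · (log n)^b' iff a > a', or (a = a' and b > b'). Ranking the 5 terms shows the dominant one is 4 · n^4 · (log n)^3. Hence f(n) ∈ Θ(n^4 · (log n)^3).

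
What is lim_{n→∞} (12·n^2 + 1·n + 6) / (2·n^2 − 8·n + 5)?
lim = 12/2 = 6

For large n the leading n^2 terms dominate both numerator and denominator. Dividing top and bottom by n^2, every other term tends to 0, leaving 12/2 = 6.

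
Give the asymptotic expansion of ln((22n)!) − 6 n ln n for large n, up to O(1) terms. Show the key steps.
ln((22n)!) − 6 n ln n = 16 n ln n + 22(ln 22 − 1) n + (1/2) ln(2π·22n) + O(1/n)

Stirling: ln((22n)!) = 22n ln(22n) − 22n + (1/2) ln(2π·22n) + O(1/n).
Expand 22n ln(22n) = 22n (ln n + ln 22) = 22n ln n + 22n ln 22.
Subtract 6n ln n: leading term is (22 − 6) n ln n = 16 n ln n. The next term is 22n ln 22 − 22n = 22(ln 22 − 1) n. Then the (1/2) ln(2π·22n) correction.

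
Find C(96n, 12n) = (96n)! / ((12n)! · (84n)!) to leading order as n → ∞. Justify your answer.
C(96n, 12n) ~ (16777216/823543)^(12n) · sqrt(4/(7π·12n))

Write N = 12n. Apply Stirling to each factorial:
  (8N)! ~ sqrt(2π·8N) · (8N/e)^(8N),
  N! ~ sqrt(2π N) · (N/e)^N,
  (7N)! ~ sqrt(2π·7N) · (7N/e)^(7N).
The exponential factors combine to (8N)^(8N) / (N^N · (7N)^(7N)) = 8^(8N)/7^(7N) = (8^8/7^7)^N = (16777216/823543)^N.
The square-root prefactors combine to sqrt(2π·8N) / (sqrt(2π N)·sqrt(2π·7N)) = sqrt(8 / (2π·7·N)) = sqrt(4/(7π·12n)).
Substituting N = 12n: C(96n, 12n) ~ (16777216/823543)^(12n) · sqrt(4/(7π·12n)).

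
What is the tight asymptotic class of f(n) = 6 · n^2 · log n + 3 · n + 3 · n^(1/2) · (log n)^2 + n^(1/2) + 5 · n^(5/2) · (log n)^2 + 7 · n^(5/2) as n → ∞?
f(n) ∈ Θ(n^(5/2) · (log n)^2)

Compare the terms by growth order. For large n, n^a · (log n)^b dominates n^a' · (log n)^b' iff a > a', or (a = a' and b > b'). Ranking the 6 terms shows the dominant one is 5 · n^(5/2) · (log n)^2. Hence f(n) ∈ Θ(n^(5/2) · (log n)^2).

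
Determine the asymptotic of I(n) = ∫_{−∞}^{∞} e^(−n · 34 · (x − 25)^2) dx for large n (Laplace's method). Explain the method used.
I(n) = sqrt(π/(34n))

Here φ(x) = 34 · (x − 25)^2 has its unique minimum at x* = 25 with φ(x*) = 0 and φ''(x*) = 68. Laplace's method gives
  I(n) ~ e^(−n φ(x*)) · sqrt(2π / (n · φ''(x*))) = sqrt(2π / (68n)) = sqrt(π/(34n)).
This is exact: substituting u = (x − 25)·sqrt(34n) gives I(n) = (1/sqrt(34n)) ∫_{−∞}^{∞} e^(−u^2) du = sqrt(π/(34n)).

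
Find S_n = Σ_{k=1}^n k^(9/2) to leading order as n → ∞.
S_n ~ (2/11) · n^(11/2)

Integral comparison: Σ_{k=1}^n k^(9/2) = ∫_0^n x^(9/2) dx + O(n^(9/2)). The integral is n^(1 + 9/2) / (1 + 9/2) = n^((9+2)/2) / ((9+2)/2) = (2/11) · n^(11/2).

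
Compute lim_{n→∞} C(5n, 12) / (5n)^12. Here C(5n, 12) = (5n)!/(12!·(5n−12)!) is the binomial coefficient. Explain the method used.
lim = 1/12! = 1/479001600

With N = 5n → ∞: C(N, 12) / N^12 = [N(N−1)…(N−11)] / (12! · N^12) = (1/12!) · 1 · (1 − 1/(5n)) · … · (1 − 11/(5n)). Each factor → 1 as N → ∞, so the limit is 1/12! = 1/479001600.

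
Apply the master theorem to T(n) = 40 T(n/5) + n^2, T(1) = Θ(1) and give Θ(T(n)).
T(n) = Θ(n^(log_5 40))

Master theorem: compare f(n) = n^2 to n^(log_5 40) where log_5 40 ≈ 2.292. Since 2 < log_5 40, we have f(n) = O(n^(log_5 40 − ε)) for some ε > 0 — Case 1. Hence T(n) = Θ(n^(log_5 40)).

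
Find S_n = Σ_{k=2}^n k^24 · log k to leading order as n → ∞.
S_n ~ n^25 log n / 25 − n^25 / 625

By integral comparison, S_n = ∫_1^n x^24 · log x dx + O(n^24 · log n). For the integral, ∫ x^24 log x dx = n^25 log n / 25 − n^25/625 (integration by parts). Hence S_n ~ n^25 log n / 25 − n^25 / 625.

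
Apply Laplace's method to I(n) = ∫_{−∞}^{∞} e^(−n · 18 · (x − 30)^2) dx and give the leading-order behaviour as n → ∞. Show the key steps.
I(n) = sqrt(π/(18n))

Here φ(x) = 18 · (x − 30)^2 has its unique minimum at x* = 30 with φ(x*) = 0 and φ''(x*) = 36. Laplace's method gives
  I(n) ~ e^(−n φ(x*)) · sqrt(2π / (n · φ''(x*))) = sqrt(2π / (36n)) = sqrt(π/(18n)).
This is exact: substituting u = (x − 30)·sqrt(18n) gives I(n) = (1/sqrt(18n)) ∫_{−∞}^{∞} e^(−u^2) du = sqrt(π/(18n)).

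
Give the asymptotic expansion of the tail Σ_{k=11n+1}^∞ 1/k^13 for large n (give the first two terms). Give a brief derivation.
Σ_{k>11n} 1/k^13 = 1/(12 · (11n)^12) − 1/(2 · (11n)^13) + O(1/(11n)^14)

Compare to the integral: ∫_{11n}^∞ x^(−13) dx = [−x^(−12)/12]_{11n}^∞ = 1/((13−1)·(11n)^12). The Euler-Maclaurin correction adds −f(11n)/2 = −1/(2·(11n)^13). Euler-Maclaurin then gives
  Σ_{k>11n} 1/k^13 = ∫_{11n}^∞ dx/x^13 − 1/(2·(11n)^13) + O(1/(11n)^14).
(Equivalently this is ζ(13) − Σ_{k≤11n} 1/k^13.)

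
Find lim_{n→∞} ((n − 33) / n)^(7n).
lim = e^(−231)

Rewrite as (1 − 33/n)^(7n). By the standard limit (1 + x/n)^n → e^x, we have (1 − 33/n)^n → e^(−33), and raising to the 7th power gives e^(−231).
More precisely, ln[(1 − 33/n)^(7n)] = 7n · ln(1 − 33/n) = 7n · (-33/n + O(1/n^2)) = -231 + O(1/n) → -231.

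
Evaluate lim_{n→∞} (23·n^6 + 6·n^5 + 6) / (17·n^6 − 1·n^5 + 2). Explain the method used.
lim = 23/17

For large n the leading n^6 terms dominate both numerator and denominator. Dividing top and bottom by n^6, every other term tends to 0, leaving 23/17.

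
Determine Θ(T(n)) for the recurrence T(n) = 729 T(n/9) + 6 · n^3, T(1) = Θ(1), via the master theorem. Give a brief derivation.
T(n) = Θ(n^3 log n)

log_9 729 = 3, and f(n) = 6 · n^3 = Θ(n^(log_9 729)). This is Case 2 of the master theorem: T(n) = Θ(f(n) · log n) = Θ(n^3 log n).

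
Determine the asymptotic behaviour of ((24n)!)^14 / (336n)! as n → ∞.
((24n)!)^14/(336n)! ~ ((2π·24n)^(13/2) / sqrt(14)) · 14^(−14·24n)  →  0

Write N = 24n. Stirling: N! ~ sqrt(2π N)(N/e)^N and (14N)! ~ sqrt(2π·14N)·(14N/e)^(14N).
  (N!)^14/(14N)! ~ (2π N)^(14/2) (N/e)^(14N) / [sqrt(2π·14N) (14N/e)^(14N)]
     = (2π N)^(14/2) / sqrt(2π·14N) · (N/(14N))^(14N)
     = (2π N)^((14−1)/2) / sqrt(14) · 14^(−14N).
Since 14^14 > 1, the factor 14^(−14N) decays exponentially, so the ratio → 0. Substituting N = 24n gives the stated form.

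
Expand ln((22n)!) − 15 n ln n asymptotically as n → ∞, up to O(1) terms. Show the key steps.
ln((22n)!) − 15 n ln n = 7 n ln n + 22(ln 22 − 1) n + (1/2) ln(2π·22n) + O(1/n)

Stirling: ln((22n)!) = 22n ln(22n) − 22n + (1/2) ln(2π·22n) + O(1/n).
Expand 22n ln(22n) = 22n (ln n + ln 22) = 22n ln n + 22n ln 22.
Subtract 15n ln n: leading term is (22 − 15) n ln n = 7 n ln n. The next term is 22n ln 22 − 22n = 22(ln 22 − 1) n. Then the (1/2) ln(2π·22n) correction.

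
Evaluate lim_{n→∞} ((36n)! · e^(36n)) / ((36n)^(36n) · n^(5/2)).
lim = 0

Stirling: (36n)! ~ sqrt(2π·36n) · (36n/e)^(36n). Hence
  (36n)! · e^(36n) / (36n)^(36n) ~ sqrt(2π·36n).
Dividing by n^(5/2): sqrt(2π·36n) / n^(5/2) = sqrt(2π·36) · n^((1−5)/2), so the expression behaves like sqrt(2π·36) · n^((1−5)/2) → 0.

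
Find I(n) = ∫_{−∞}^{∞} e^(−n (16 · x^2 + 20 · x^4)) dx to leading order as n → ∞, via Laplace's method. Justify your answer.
I(n) ~ sqrt(π/(16n))

φ(x) = 16 · x^2 + 20 · x^4 has its unique global minimum at x* = 0 (since φ'(x) = 32x + 80x^3 = 0 only at x = 0 for real x with both coefficients positive, and φ → ∞ as |x| → ∞). At x* = 0, φ(0) = 0 and φ''(0) = 32. Laplace's method then gives
  I(n) ~ sqrt(2π / (n · φ''(0))) · e^(−n φ(0)) = sqrt(2π / (32n)) = sqrt(π/(16n)).
The 20 · x^4 term contributes only at subleading order (an O(1/n) relative correction).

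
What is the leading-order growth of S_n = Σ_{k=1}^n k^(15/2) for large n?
S_n ~ (2/17) · n^(17/2)

Integral comparison: Σ_{k=1}^n k^(15/2) = ∫_0^n x^(15/2) dx + O(n^(15/2)). The integral is n^(1 + 15/2) / (1 + 15/2) = n^((15+2)/2) / ((15+2)/2) = (2/17) · n^(17/2).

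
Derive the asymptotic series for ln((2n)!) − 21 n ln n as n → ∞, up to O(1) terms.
ln((2n)!) − 21 n ln n = −19 n ln n + 2(ln 2 − 1) n + (1/2) ln(2π·2n) + O(1/n)

Stirling: ln((2n)!) = 2n ln(2n) − 2n + (1/2) ln(2π·2n) + O(1/n).
Expand 2n ln(2n) = 2n (ln n + ln 2) = 2n ln n + 2n ln 2.
Subtract 21n ln n: leading term is (2 − 21) n ln n = −19 n ln n. The next term is 2n ln 2 − 2n = 2(ln 2 − 1) n. Then the (1/2) ln(2π·2n) correction.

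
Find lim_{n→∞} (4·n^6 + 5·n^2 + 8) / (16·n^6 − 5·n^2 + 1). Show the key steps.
lim = 4/16 = 1/4

For large n the leading n^6 terms dominate both numerator and denominator. Dividing top and bottom by n^6, every other term tends to 0, leaving 4/16 = 1/4.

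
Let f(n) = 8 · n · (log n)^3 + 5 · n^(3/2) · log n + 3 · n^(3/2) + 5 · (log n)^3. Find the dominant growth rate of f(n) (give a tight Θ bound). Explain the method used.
f(n) ∈ Θ(n^(3/2) · log n)

Compare the terms by growth order. For large n, n^a · (log n)^b dominates n^a' · (log n)^b' iff a > a', or (a = a' and b > b'). Ranking the 4 terms shows the dominant one is 5 · n^(3/2) · log n. Hence f(n) ∈ Θ(n^(3/2) · log n).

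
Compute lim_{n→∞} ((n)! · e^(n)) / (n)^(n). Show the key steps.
lim = ∞

Stirling: (n)! ~ sqrt(2π·n) · (n/e)^(n). Hence
  (n)! · e^(n) / (n)^(n) ~ sqrt(2π·n) = sqrt(2π) · sqrt(n) → ∞.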